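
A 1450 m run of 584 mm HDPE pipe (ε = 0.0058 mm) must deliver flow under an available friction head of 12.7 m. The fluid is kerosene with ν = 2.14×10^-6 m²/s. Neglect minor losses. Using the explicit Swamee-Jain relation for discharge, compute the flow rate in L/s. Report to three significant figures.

Q ≈ 763 L/s

Swamee-Jain (Type II): Q = -0.965·√(gD⁵h_f/L)·ln[ε/(3.7D) + √(3.17ν²L/(gD³h_f))]
√(gD⁵h_f/L) = √(9.81·0.584⁵·12.7/1450) = 0.07640
ε/(3.7D) = 2.68×10^-6; √(3.17ν²L/(gD³h_f)) = 2.91×10^-5
Q = -0.965·0.07640·ln(3.181×10^-5) = 0.7635 m³/s
Check: V = 2.85 m/s, Re = 7.78×10^5, f = 0.01232, h_f = 12.7 m ≈ 12.7 m ✓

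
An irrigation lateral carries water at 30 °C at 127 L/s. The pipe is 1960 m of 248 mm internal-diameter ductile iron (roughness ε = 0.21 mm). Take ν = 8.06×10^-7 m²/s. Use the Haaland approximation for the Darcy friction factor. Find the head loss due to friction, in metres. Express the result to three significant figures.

h_f ≈ 53.7 m

V = 4Q/(πD²) = 4·0.127/(π·0.248²) = 2.629 m/s
Re = VD/ν = 2.629·0.248/8.06×10^-7 = 8.09×10^5 → turbulent
ε/D = 0.21/248 = 8.47×10^-4
Haaland: f = 0.01927
h_f = f(L/D)V²/(2g) = 0.01927·(1960/0.248)·2.629²/(2·9.81) = 53.66 m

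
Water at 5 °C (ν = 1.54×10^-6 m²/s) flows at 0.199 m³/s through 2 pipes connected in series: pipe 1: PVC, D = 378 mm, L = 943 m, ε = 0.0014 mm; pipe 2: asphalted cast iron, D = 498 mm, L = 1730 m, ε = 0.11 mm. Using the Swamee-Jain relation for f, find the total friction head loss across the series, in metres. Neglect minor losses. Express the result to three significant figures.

H ≈ 8.40 m

Pipe 1: V = 1.773 m/s, Re = 4.35×10^5, ε/D = 3.70×10^-6, f = 0.01348, h_1 = f(L/D)V²/2g = 5.388 m
Pipe 2: V = 1.022 m/s, Re = 3.30×10^5, ε/D = 2.21×10^-4, f = 0.01631, h_2 = f(L/D)V²/2g = 3.014 m
Series → Q common, losses add: H = Σh = 8.403 m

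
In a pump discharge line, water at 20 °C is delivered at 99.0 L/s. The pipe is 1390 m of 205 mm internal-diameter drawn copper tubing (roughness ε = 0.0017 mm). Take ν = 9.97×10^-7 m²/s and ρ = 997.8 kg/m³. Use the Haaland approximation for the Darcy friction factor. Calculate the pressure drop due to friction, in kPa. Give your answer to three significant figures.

Δp ≈ 386 kPa

V = 4Q/(πD²) = 4·0.0990/(π·0.205²) = 2.999 m/s
Re = VD/ν = 2.999·0.205/9.97×10^-7 = 6.17×10^5 → turbulent
ε/D = 0.0017/205 = 8.29×10^-6
Haaland: f = 0.01269
h_f = f(L/D)V²/(2g) = 0.01269·(1390/0.205)·2.999²/(2·9.81) = 39.47 m
Δp = ρg·h_f = 997.8·9.81·39.47 = 386.3 kPa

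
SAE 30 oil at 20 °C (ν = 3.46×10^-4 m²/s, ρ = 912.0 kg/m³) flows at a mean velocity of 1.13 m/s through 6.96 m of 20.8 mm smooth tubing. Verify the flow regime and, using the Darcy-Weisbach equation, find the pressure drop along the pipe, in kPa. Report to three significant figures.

Δp ≈ 184 kPa

Re = VD/ν = 1.13·0.02080/3.46×10^-4 = 67.9 → laminar (Re < 2300)
f = 64/Re = 0.9421
h_f = f(L/D)V²/(2g) = 0.9421·(6.96/0.02080)·1.13²/(2·9.81) = 20.52 m
Δp = ρg·h_f = 912.0·9.81·20.52 = 183.6 kPa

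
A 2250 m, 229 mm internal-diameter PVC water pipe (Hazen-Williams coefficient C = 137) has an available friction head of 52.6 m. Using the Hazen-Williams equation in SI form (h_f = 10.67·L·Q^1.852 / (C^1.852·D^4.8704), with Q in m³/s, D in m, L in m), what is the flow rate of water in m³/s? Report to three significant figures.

Q ≈ 0.104 m³/s

Rearranging: Q = [h_f·C^1.852·D^4.8704 / (10.67·L)]^(1/1.852)
Q = [52.6·137^1.852·0.229^4.8704 / (10.67·2250)]^0.540 = 0.1041 m³/s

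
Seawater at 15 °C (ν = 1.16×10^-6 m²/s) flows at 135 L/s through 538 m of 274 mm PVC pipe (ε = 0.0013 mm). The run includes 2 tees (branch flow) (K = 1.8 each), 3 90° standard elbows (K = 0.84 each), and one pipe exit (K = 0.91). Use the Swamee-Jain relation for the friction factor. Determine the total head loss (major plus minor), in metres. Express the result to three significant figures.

V = 4Q/(πD²) = 2.290 m/s; V²/2g = 0.2672 m
Re = 5.41×10^5, ε/D = 4.74×10^-6 → f = 0.01299 (Swamee-Jain)
Major: h_f = f(L/D)·V²/2g = 0.01299·1964·0.2672 = 6.814 m
Minor: ΣK = 7.03; h_m = ΣK·V²/2g = 1.878 m
Total H_L = 6.814 + 1.878 = 8.692 m

H_L ≈ 8.69 m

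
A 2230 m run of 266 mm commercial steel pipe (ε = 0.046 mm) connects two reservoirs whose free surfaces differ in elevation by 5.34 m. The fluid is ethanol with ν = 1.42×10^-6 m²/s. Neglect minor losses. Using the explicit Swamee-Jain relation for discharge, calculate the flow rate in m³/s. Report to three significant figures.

Swamee-Jain (Type II): Q = -0.965·√(gD⁵h_f/L)·ln[ε/(3.7D) + √(3.17ν²L/(gD³h_f))]
√(gD⁵h_f/L) = √(9.81·0.266⁵·5.34/2230) = 0.005593
ε/(3.7D) = 4.67×10^-5; √(3.17ν²L/(gD³h_f)) = 1.20×10^-4
Q = -0.965·0.005593·ln(1.670×10^-4) = 0.04694 m³/s
Check: V = 0.845 m/s, Re = 1.58×10^5, f = 0.01752, h_f = 5.34 m ≈ 5.34 m ✓

Q ≈ 0.0469 m³/s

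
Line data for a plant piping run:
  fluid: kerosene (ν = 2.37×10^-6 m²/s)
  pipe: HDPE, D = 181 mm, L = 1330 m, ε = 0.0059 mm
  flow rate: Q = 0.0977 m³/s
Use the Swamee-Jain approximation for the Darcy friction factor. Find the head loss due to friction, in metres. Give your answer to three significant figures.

V = 4Q/(πD²) = 4·0.0977/(π·0.181²) = 3.797 m/s
Re = VD/ν = 3.797·0.181/2.37×10^-6 = 2.90×10^5 → turbulent
ε/D = 0.0059/181 = 3.26×10^-5
Swamee-Jain: f = 0.01483
h_f = f(L/D)V²/(2g) = 0.01483·(1330/0.181)·3.797²/(2·9.81) = 80.09 m

h_f ≈ 80.1 m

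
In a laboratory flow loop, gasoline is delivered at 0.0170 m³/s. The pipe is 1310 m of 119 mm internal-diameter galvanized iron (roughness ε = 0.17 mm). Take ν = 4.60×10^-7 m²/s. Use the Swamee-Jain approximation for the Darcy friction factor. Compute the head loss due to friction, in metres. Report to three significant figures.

h_f ≈ 29.1 m

V = 4Q/(πD²) = 4·0.0170/(π·0.119²) = 1.528 m/s
Re = VD/ν = 1.528·0.119/4.60×10^-7 = 3.95×10^5 → turbulent
ε/D = 0.17/119 = 0.00143
Swamee-Jain: f = 0.02217
h_f = f(L/D)V²/(2g) = 0.02217·(1310/0.119)·1.528²/(2·9.81) = 29.07 m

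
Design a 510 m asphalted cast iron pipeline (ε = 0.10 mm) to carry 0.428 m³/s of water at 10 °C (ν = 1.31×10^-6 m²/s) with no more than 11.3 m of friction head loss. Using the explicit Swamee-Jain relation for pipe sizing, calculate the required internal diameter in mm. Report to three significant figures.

D ≈ 407 mm

Swamee-Jain (Type III): D = 0.66·[ε^1.25·(LQ²/(gh_f))^4.75 + ν·Q^9.4·(L/(gh_f))^5.2]^0.04
LQ²/(gh_f) = 0.8428; L/(gh_f) = 4.601
Term 1 = ε^1.25·(…)^4.75 = 4.44×10^-6; Term 2 = ν·Q^9.4·(…)^5.2 = 1.26×10^-6
D = 0.66·(4.44×10^-6 + 1.26×10^-6)^0.04 = 0.4072 m = 407 mm
Check: V = 3.29 m/s, Re = 1.02×10^6, f = 0.01523, h_f = 10.5 m ≈ 11.3 m ✓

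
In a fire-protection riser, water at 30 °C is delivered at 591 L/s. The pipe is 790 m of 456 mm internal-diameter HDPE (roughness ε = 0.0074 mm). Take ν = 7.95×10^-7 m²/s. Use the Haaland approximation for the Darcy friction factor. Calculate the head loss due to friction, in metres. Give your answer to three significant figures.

V = 4Q/(πD²) = 4·0.591/(π·0.456²) = 3.619 m/s
Re = VD/ν = 3.619·0.456/7.95×10^-7 = 2.08×10^6 → turbulent
ε/D = 0.0074/456 = 1.62×10^-5
Haaland: f = 0.01078
h_f = f(L/D)V²/(2g) = 0.01078·(790/0.456)·3.619²/(2·9.81) = 12.46 m

h_f ≈ 12.5 m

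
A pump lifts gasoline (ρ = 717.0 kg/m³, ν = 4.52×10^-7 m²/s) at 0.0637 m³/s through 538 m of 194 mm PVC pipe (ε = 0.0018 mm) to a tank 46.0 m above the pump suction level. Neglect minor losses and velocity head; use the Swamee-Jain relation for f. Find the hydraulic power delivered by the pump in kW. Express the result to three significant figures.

V = 4Q/(πD²) = 2.155 m/s; Re = 9.25×10^5; ε/D = 9.28×10^-6; f = 0.01198
h_f = f(L/D)V²/2g = 7.863 m
Total head H = z + h_f = 46.0 + 7.863 = 53.86 m
P_hyd = ρgQH = 717.0·9.81·0.0637·53.86 = 24.13 kW

P_hyd ≈ 24.1 kW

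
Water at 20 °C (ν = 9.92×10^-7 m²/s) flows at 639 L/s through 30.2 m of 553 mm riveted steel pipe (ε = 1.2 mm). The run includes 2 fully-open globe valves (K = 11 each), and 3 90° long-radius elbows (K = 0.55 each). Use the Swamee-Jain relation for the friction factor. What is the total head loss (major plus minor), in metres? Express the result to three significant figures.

H_L ≈ 9.01 m

V = 4Q/(πD²) = 2.660 m/s; V²/2g = 0.3608 m
Re = 1.48×10^6, ε/D = 0.00217 → f = 0.02411 (Swamee-Jain)
Major: h_f = f(L/D)·V²/2g = 0.02411·54.61·0.3608 = 0.4750 m
Minor: ΣK = 23.6; h_m = ΣK·V²/2g = 8.532 m
Total H_L = 0.4750 + 8.532 = 9.007 m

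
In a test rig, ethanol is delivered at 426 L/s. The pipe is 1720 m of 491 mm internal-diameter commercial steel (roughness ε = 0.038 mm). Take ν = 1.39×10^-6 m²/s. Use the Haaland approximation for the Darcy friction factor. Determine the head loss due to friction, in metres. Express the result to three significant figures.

h_f ≈ 12.0 m

V = 4Q/(πD²) = 4·0.426/(π·0.491²) = 2.250 m/s
Re = VD/ν = 2.250·0.491/1.39×10^-6 = 7.95×10^5 → turbulent
ε/D = 0.038/491 = 7.74×10^-5
Haaland: f = 0.01328
h_f = f(L/D)V²/(2g) = 0.01328·(1720/0.491)·2.250²/(2·9.81) = 12.00 m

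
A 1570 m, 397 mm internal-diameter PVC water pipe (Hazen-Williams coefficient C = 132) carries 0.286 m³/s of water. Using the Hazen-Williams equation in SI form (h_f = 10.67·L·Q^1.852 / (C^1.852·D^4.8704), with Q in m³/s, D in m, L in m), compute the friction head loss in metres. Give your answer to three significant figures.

h_f ≈ 17.5 m

h_f = 10.67·1570·0.286^1.852 / (132^1.852·0.397^4.8704) = 17.54 m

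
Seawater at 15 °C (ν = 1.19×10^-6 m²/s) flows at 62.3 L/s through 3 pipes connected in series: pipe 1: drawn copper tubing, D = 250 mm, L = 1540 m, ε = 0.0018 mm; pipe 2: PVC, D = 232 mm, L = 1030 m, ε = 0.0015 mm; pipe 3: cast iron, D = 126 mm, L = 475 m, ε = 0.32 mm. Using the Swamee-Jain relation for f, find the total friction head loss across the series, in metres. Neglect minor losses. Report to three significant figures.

Pipe 1: V = 1.269 m/s, Re = 2.67×10^5, ε/D = 7.20×10^-6, f = 0.01478, h_1 = f(L/D)V²/2g = 7.473 m
Pipe 2: V = 1.474 m/s, Re = 2.87×10^5, ε/D = 6.47×10^-6, f = 0.01457, h_2 = f(L/D)V²/2g = 7.158 m
Pipe 3: V = 4.996 m/s, Re = 5.29×10^5, ε/D = 0.00254, f = 0.02538, h_3 = f(L/D)V²/2g = 121.7 m
Series → Q common, losses add: H = Σh = 136.4 m

H ≈ 136 m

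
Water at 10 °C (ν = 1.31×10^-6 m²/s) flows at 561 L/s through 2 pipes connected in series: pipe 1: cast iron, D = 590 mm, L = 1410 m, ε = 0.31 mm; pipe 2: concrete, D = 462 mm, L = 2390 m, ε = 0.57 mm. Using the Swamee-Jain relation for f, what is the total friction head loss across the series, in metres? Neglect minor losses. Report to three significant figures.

Pipe 1: V = 2.052 m/s, Re = 9.24×10^5, ε/D = 5.25×10^-4, f = 0.01751, h_1 = f(L/D)V²/2g = 8.981 m
Pipe 2: V = 3.346 m/s, Re = 1.18×10^6, ε/D = 0.00123, f = 0.02098, h_2 = f(L/D)V²/2g = 61.95 m
Series → Q common, losses add: H = Σh = 70.93 m

H ≈ 70.9 m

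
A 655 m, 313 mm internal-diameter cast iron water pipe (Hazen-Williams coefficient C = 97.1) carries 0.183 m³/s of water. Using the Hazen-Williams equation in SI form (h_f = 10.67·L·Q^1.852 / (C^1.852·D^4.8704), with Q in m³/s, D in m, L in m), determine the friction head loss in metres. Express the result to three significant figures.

h_f = 10.67·655·0.183^1.852 / (97.1^1.852·0.313^4.8704) = 17.99 m

h_f ≈ 18.0 m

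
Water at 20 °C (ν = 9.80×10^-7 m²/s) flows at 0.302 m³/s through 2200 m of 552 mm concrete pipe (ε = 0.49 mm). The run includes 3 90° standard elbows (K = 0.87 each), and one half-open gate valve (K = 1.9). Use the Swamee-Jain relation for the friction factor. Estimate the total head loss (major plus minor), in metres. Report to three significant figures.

H_L ≈ 6.72 m

V = 4Q/(πD²) = 1.262 m/s; V²/2g = 0.08117 m
Re = 7.11×10^5, ε/D = 8.88×10^-4 → f = 0.01965 (Swamee-Jain)
Major: h_f = f(L/D)·V²/2g = 0.01965·3986·0.08117 = 6.356 m
Minor: ΣK = 4.51; h_m = ΣK·V²/2g = 0.3661 m
Total H_L = 6.356 + 0.3661 = 6.722 m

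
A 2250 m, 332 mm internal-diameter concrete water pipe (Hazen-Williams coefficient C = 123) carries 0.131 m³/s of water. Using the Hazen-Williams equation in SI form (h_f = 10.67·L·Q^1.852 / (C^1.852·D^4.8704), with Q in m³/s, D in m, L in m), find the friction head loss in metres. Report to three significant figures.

h_f ≈ 16.1 m

h_f = 10.67·2250·0.131^1.852 / (123^1.852·0.332^4.8704) = 16.12 m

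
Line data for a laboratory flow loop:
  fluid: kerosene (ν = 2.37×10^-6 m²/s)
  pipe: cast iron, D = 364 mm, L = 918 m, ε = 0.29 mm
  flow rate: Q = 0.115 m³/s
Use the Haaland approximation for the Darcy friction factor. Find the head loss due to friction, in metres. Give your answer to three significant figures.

V = 4Q/(πD²) = 4·0.115/(π·0.364²) = 1.105 m/s
Re = VD/ν = 1.105·0.364/2.37×10^-6 = 1.70×10^5 → turbulent
ε/D = 0.29/364 = 7.97×10^-4
Haaland: f = 0.02029
h_f = f(L/D)V²/(2g) = 0.02029·(918/0.364)·1.105²/(2·9.81) = 3.185 m

h_f ≈ 3.18 m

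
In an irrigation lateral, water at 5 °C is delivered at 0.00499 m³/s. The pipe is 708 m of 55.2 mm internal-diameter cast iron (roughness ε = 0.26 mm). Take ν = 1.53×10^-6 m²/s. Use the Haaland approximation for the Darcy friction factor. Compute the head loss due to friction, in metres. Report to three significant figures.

h_f ≈ 88.2 m

V = 4Q/(πD²) = 4·0.00499/(π·0.0552²) = 2.085 m/s
Re = VD/ν = 2.085·0.0552/1.53×10^-6 = 7.52×10^4 → turbulent
ε/D = 0.26/55.2 = 0.00471
Haaland: f = 0.03105
h_f = f(L/D)V²/(2g) = 0.03105·(708/0.0552)·2.085²/(2·9.81) = 88.24 m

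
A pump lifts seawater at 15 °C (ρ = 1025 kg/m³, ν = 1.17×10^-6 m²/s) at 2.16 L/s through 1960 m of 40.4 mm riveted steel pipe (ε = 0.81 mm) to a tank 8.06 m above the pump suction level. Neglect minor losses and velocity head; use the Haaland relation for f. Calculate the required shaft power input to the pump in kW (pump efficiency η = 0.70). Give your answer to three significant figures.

V = 4Q/(πD²) = 1.685 m/s; Re = 5.82×10^4; ε/D = 0.0200; f = 0.04943
h_f = f(L/D)V²/2g = 347.0 m
Total head H = z + h_f = 8.06 + 347.0 = 355.1 m
P_hyd = ρgQH = 1025·9.81·0.00216·355.1 = 7.712 kW
P_shaft = P_hyd/η = 7.712/0.70 = 11.02 kW

P_shaft ≈ 11.0 kW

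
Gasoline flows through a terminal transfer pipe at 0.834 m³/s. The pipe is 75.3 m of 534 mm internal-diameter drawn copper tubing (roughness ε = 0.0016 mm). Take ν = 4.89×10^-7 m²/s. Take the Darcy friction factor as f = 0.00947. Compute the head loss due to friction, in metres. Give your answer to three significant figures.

V = 4Q/(πD²) = 4·0.834/(π·0.534²) = 3.724 m/s
h_f = f(L/D)V²/(2g) = 0.009470·(75.3/0.534)·3.724²/(2·9.81) = 0.9438 m

h_f ≈ 0.944 m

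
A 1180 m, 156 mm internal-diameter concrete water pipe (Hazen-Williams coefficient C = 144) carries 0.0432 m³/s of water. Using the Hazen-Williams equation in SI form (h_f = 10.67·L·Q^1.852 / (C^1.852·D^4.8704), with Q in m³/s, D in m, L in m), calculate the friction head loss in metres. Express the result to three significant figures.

h_f = 10.67·1180·0.0432^1.852 / (144^1.852·0.156^4.8704) = 32.02 m

h_f ≈ 32.0 m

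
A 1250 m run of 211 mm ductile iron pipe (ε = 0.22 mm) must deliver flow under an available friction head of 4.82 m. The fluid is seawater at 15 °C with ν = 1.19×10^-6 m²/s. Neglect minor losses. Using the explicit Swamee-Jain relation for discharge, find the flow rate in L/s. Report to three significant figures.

Swamee-Jain (Type II): Q = -0.965·√(gD⁵h_f/L)·ln[ε/(3.7D) + √(3.17ν²L/(gD³h_f))]
√(gD⁵h_f/L) = √(9.81·0.211⁵·4.82/1250) = 0.003977
ε/(3.7D) = 2.82×10^-4; √(3.17ν²L/(gD³h_f)) = 1.12×10^-4
Q = -0.965·0.003977·ln(3.942×10^-4) = 0.03009 m³/s
Check: V = 0.860 m/s, Re = 1.53×10^5, f = 0.02173, h_f = 4.86 m ≈ 4.82 m ✓

Q ≈ 30.1 L/s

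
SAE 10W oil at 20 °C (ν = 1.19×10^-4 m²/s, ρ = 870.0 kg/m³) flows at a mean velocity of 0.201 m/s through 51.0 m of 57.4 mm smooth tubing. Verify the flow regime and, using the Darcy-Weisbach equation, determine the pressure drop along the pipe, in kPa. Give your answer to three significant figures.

Re = VD/ν = 0.201·0.05740/1.19×10^-4 = 97.0 → laminar (Re < 2300)
f = 64/Re = 0.6601
h_f = f(L/D)V²/(2g) = 0.6601·(51.0/0.05740)·0.201²/(2·9.81) = 1.208 m
Δp = ρg·h_f = 870.0·9.81·1.208 = 10.31 kPa

Δp ≈ 10.3 kPa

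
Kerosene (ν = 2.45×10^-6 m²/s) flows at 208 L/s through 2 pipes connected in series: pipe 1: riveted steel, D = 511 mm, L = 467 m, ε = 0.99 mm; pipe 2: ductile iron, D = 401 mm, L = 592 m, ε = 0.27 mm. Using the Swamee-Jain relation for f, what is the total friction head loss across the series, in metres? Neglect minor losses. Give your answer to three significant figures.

H ≈ 5.12 m

Pipe 1: V = 1.014 m/s, Re = 2.12×10^5, ε/D = 0.00194, f = 0.02426, h_1 = f(L/D)V²/2g = 1.162 m
Pipe 2: V = 1.647 m/s, Re = 2.70×10^5, ε/D = 6.73×10^-4, f = 0.01938, h_2 = f(L/D)V²/2g = 3.956 m
Series → Q common, losses add: H = Σh = 5.119 m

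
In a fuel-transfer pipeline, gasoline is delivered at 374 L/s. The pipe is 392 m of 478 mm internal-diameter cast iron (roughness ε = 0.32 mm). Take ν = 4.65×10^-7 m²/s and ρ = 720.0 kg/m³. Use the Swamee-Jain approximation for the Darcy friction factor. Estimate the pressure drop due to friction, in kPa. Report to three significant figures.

V = 4Q/(πD²) = 4·0.374/(π·0.478²) = 2.084 m/s
Re = VD/ν = 2.084·0.478/4.65×10^-7 = 2.14×10^6 → turbulent
ε/D = 0.32/478 = 6.69×10^-4
Swamee-Jain: f = 0.01811
h_f = f(L/D)V²/(2g) = 0.01811·(392/0.478)·2.084²/(2·9.81) = 3.288 m
Δp = ρg·h_f = 720.0·9.81·3.288 = 23.22 kPa

Δp ≈ 23.2 kPa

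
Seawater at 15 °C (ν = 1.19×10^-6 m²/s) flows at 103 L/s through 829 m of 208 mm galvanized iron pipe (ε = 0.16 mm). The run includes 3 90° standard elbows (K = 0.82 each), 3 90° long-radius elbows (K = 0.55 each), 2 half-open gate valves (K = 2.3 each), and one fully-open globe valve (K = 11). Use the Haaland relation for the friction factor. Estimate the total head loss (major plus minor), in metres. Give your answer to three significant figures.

V = 4Q/(πD²) = 3.031 m/s; V²/2g = 0.4683 m
Re = 5.30×10^5, ε/D = 7.69×10^-4 → f = 0.01907 (Haaland)
Major: h_f = f(L/D)·V²/2g = 0.01907·3986·0.4683 = 35.59 m
Minor: ΣK = 19.7; h_m = ΣK·V²/2g = 9.231 m
Total H_L = 35.59 + 9.231 = 44.83 m

H_L ≈ 44.8 m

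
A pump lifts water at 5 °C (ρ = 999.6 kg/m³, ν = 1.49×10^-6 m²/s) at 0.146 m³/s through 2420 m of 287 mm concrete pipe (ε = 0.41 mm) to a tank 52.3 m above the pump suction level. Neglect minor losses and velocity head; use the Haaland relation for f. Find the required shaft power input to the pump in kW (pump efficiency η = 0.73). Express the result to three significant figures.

V = 4Q/(πD²) = 2.257 m/s; Re = 4.35×10^5; ε/D = 0.00143; f = 0.02197
h_f = f(L/D)V²/2g = 48.09 m
Total head H = z + h_f = 52.3 + 48.09 = 100.4 m
P_hyd = ρgQH = 999.6·9.81·0.146·100.4 = 143.7 kW
P_shaft = P_hyd/η = 143.7/0.73 = 196.9 kW

P_shaft ≈ 197 kW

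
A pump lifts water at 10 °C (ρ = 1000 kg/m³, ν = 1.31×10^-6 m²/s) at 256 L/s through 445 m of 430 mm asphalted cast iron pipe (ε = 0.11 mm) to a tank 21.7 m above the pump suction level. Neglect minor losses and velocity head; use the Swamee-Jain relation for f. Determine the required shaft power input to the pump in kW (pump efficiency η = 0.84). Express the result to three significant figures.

P_shaft ≈ 72.6 kW

V = 4Q/(πD²) = 1.763 m/s; Re = 5.79×10^5; ε/D = 2.56×10^-4; f = 0.01584
h_f = f(L/D)V²/2g = 2.597 m
Total head H = z + h_f = 21.7 + 2.597 = 24.30 m
P_hyd = ρgQH = 1000·9.81·0.256·24.30 = 61.02 kW
P_shaft = P_hyd/η = 61.02/0.84 = 72.64 kW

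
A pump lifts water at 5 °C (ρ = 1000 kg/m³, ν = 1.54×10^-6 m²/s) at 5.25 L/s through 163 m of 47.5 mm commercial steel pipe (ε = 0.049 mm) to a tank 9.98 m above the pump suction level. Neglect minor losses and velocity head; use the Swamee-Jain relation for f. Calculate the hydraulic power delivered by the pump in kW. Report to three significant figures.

V = 4Q/(πD²) = 2.963 m/s; Re = 9.14×10^4; ε/D = 0.00103; f = 0.02264
h_f = f(L/D)V²/2g = 34.76 m
Total head H = z + h_f = 9.98 + 34.76 = 44.74 m
P_hyd = ρgQH = 1000·9.81·0.00525·44.74 = 2.304 kW

P_hyd ≈ 2.30 kW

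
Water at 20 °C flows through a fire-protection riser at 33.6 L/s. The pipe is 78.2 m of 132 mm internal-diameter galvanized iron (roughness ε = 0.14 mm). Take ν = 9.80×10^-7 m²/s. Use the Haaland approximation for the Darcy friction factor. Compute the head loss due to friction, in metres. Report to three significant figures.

V = 4Q/(πD²) = 4·0.0336/(π·0.132²) = 2.455 m/s
Re = VD/ν = 2.455·0.132/9.80×10^-7 = 3.31×10^5 → turbulent
ε/D = 0.14/132 = 0.00106
Haaland: f = 0.02070
h_f = f(L/D)V²/(2g) = 0.02070·(78.2/0.132)·2.455²/(2·9.81) = 3.769 m

h_f ≈ 3.77 m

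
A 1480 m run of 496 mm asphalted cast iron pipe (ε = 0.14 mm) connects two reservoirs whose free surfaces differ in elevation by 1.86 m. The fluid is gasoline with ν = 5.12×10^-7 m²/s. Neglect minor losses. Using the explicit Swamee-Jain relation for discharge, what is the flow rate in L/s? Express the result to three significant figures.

Swamee-Jain (Type II): Q = -0.965·√(gD⁵h_f/L)·ln[ε/(3.7D) + √(3.17ν²L/(gD³h_f))]
√(gD⁵h_f/L) = √(9.81·0.496⁵·1.86/1480) = 0.01924
ε/(3.7D) = 7.63×10^-5; √(3.17ν²L/(gD³h_f)) = 2.35×10^-5
Q = -0.965·0.01924·ln(9.979×10^-5) = 0.1710 m³/s
Check: V = 0.885 m/s, Re = 8.57×10^5, f = 0.01571, h_f = 1.87 m ≈ 1.86 m ✓

Q ≈ 171 L/s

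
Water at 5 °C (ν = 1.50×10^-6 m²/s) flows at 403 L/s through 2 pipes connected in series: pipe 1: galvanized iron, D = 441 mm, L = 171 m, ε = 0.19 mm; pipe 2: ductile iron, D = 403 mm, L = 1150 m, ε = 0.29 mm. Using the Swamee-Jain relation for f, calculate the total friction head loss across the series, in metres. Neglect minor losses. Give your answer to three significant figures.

Pipe 1: V = 2.638 m/s, Re = 7.76×10^5, ε/D = 4.31×10^-4, f = 0.01697, h_1 = f(L/D)V²/2g = 2.335 m
Pipe 2: V = 3.159 m/s, Re = 8.49×10^5, ε/D = 7.20×10^-4, f = 0.01871, h_2 = f(L/D)V²/2g = 27.16 m
Series → Q common, losses add: H = Σh = 29.49 m

H ≈ 29.5 m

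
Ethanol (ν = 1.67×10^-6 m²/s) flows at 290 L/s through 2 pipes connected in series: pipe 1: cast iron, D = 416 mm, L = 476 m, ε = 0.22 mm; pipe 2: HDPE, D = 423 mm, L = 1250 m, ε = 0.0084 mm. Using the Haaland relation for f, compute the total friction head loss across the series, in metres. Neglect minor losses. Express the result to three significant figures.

Pipe 1: V = 2.134 m/s, Re = 5.31×10^5, ε/D = 5.29×10^-4, f = 0.01771, h_1 = f(L/D)V²/2g = 4.703 m
Pipe 2: V = 2.064 m/s, Re = 5.23×10^5, ε/D = 1.99×10^-5, f = 0.01320, h_2 = f(L/D)V²/2g = 8.467 m
Series → Q common, losses add: H = Σh = 13.17 m

H ≈ 13.2 m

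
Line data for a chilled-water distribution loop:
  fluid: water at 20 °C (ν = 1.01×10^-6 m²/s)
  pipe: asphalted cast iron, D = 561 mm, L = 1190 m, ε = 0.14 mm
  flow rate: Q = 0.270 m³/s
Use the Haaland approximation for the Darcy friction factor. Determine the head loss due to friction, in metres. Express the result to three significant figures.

V = 4Q/(πD²) = 4·0.270/(π·0.561²) = 1.092 m/s
Re = VD/ν = 1.092·0.561/1.01×10^-6 = 6.07×10^5 → turbulent
ε/D = 0.14/561 = 2.50×10^-4
Haaland: f = 0.01553
h_f = f(L/D)V²/(2g) = 0.01553·(1190/0.561)·1.092²/(2·9.81) = 2.003 m

h_f ≈ 2.00 m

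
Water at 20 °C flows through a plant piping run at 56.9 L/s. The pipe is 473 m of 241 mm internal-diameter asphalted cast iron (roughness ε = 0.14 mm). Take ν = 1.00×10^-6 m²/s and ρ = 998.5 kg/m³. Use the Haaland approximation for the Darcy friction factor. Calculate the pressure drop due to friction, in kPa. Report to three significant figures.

Δp ≈ 28.2 kPa

V = 4Q/(πD²) = 4·0.0569/(π·0.241²) = 1.247 m/s
Re = VD/ν = 1.247·0.241/1.00×10^-6 = 3.01×10^5 → turbulent
ε/D = 0.14/241 = 5.81×10^-4
Haaland: f = 0.01853
h_f = f(L/D)V²/(2g) = 0.01853·(473/0.241)·1.247²/(2·9.81) = 2.883 m
Δp = ρg·h_f = 998.5·9.81·2.883 = 28.24 kPa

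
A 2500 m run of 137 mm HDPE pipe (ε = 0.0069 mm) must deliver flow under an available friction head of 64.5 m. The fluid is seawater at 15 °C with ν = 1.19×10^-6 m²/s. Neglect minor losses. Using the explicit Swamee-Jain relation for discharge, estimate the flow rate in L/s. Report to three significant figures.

Swamee-Jain (Type II): Q = -0.965·√(gD⁵h_f/L)·ln[ε/(3.7D) + √(3.17ν²L/(gD³h_f))]
√(gD⁵h_f/L) = √(9.81·0.137⁵·64.5/2500) = 0.003495
ε/(3.7D) = 1.36×10^-5; √(3.17ν²L/(gD³h_f)) = 8.31×10^-5
Q = -0.965·0.003495·ln(9.666×10^-5) = 0.03118 m³/s
Check: V = 2.12 m/s, Re = 2.43×10^5, f = 0.01546, h_f = 64.3 m ≈ 64.5 m ✓

Q ≈ 31.2 L/s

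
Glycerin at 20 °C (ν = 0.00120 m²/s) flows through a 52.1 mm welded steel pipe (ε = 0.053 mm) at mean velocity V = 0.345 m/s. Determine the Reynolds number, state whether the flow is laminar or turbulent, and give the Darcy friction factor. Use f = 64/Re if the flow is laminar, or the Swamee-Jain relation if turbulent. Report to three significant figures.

Re = VD/ν = 0.3450·0.0521/0.00120 = 15.0
Re < 2300 → laminar → f = 64/Re = 4.273

Re ≈ 15.0; laminar; f = 64/Re ≈ 4.27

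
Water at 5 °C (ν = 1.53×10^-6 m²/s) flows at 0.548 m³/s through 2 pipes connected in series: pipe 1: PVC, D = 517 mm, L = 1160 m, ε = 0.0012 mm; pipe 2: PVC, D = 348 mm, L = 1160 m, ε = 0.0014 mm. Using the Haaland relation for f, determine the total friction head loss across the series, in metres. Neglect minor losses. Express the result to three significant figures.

Pipe 1: V = 2.610 m/s, Re = 8.82×10^5, ε/D = 2.32×10^-6, f = 0.01187, h_1 = f(L/D)V²/2g = 9.249 m
Pipe 2: V = 5.761 m/s, Re = 1.31×10^6, ε/D = 4.02×10^-6, f = 0.01116, h_2 = f(L/D)V²/2g = 62.93 m
Series → Q common, losses add: H = Σh = 72.18 m

H ≈ 72.2 m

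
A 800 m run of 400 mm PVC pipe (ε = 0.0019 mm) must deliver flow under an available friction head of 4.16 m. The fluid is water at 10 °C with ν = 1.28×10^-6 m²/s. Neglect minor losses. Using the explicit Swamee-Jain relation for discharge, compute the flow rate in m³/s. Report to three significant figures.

Q ≈ 0.223 m³/s

Swamee-Jain (Type II): Q = -0.965·√(gD⁵h_f/L)·ln[ε/(3.7D) + √(3.17ν²L/(gD³h_f))]
√(gD⁵h_f/L) = √(9.81·0.400⁵·4.16/800) = 0.02286
ε/(3.7D) = 1.28×10^-6; √(3.17ν²L/(gD³h_f)) = 3.99×10^-5
Q = -0.965·0.02286·ln(4.117×10^-5) = 0.2227 m³/s
Check: V = 1.77 m/s, Re = 5.54×10^5, f = 0.01294, h_f = 4.14 m ≈ 4.16 m ✓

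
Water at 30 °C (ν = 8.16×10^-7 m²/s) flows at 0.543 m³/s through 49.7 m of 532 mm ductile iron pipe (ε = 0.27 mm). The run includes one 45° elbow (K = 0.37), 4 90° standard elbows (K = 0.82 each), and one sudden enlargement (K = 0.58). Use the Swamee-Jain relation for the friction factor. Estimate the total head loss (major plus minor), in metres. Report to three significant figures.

V = 4Q/(πD²) = 2.443 m/s; V²/2g = 0.3041 m
Re = 1.59×10^6, ε/D = 5.08×10^-4 → f = 0.01715 (Swamee-Jain)
Major: h_f = f(L/D)·V²/2g = 0.01715·93.42·0.3041 = 0.4874 m
Minor: ΣK = 4.23; h_m = ΣK·V²/2g = 1.287 m
Total H_L = 0.4874 + 1.287 = 1.774 m

H_L ≈ 1.77 m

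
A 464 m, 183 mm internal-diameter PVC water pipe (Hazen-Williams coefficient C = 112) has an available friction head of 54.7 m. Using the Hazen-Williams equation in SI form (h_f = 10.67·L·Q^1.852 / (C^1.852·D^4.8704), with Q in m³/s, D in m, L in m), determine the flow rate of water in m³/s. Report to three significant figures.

Rearranging: Q = [h_f·C^1.852·D^4.8704 / (10.67·L)]^(1/1.852)
Q = [54.7·112^1.852·0.183^4.8704 / (10.67·464)]^0.540 = 0.1130 m³/s

Q ≈ 0.113 m³/s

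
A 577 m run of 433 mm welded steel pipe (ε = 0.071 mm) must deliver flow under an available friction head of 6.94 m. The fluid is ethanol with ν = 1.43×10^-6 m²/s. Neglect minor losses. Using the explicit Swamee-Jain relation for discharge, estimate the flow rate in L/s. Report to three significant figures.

Swamee-Jain (Type II): Q = -0.965·√(gD⁵h_f/L)·ln[ε/(3.7D) + √(3.17ν²L/(gD³h_f))]
√(gD⁵h_f/L) = √(9.81·0.433⁵·6.94/577) = 0.04238
ε/(3.7D) = 4.43×10^-5; √(3.17ν²L/(gD³h_f)) = 2.60×10^-5
Q = -0.965·0.04238·ln(7.033×10^-5) = 0.3911 m³/s
Check: V = 2.66 m/s, Re = 8.04×10^5, f = 0.01457, h_f = 6.98 m ≈ 6.94 m ✓

Q ≈ 391 L/s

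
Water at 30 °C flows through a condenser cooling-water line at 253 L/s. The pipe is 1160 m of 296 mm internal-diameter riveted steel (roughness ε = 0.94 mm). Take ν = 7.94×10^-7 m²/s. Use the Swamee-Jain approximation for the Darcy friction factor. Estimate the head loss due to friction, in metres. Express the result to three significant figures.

h_f ≈ 72.2 m

V = 4Q/(πD²) = 4·0.253/(π·0.296²) = 3.677 m/s
Re = VD/ν = 3.677·0.296/7.94×10^-7 = 1.37×10^6 → turbulent
ε/D = 0.94/296 = 0.00318
Swamee-Jain: f = 0.02674
h_f = f(L/D)V²/(2g) = 0.02674·(1160/0.296)·3.677²/(2·9.81) = 72.19 m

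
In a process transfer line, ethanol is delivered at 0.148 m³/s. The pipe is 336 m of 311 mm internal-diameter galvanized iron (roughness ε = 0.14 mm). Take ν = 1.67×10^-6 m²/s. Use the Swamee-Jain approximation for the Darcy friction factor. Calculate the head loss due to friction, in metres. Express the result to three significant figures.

h_f ≈ 3.72 m

V = 4Q/(πD²) = 4·0.148/(π·0.311²) = 1.948 m/s
Re = VD/ν = 1.948·0.311/1.67×10^-6 = 3.63×10^5 → turbulent
ε/D = 0.14/311 = 4.50×10^-4
Swamee-Jain: f = 0.01780
h_f = f(L/D)V²/(2g) = 0.01780·(336/0.311)·1.948²/(2·9.81) = 3.719 m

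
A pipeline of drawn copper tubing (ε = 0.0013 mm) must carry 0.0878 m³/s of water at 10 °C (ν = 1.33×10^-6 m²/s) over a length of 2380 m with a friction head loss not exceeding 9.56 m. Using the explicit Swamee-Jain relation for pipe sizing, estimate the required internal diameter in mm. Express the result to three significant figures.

D ≈ 302 mm

Swamee-Jain (Type III): D = 0.66·[ε^1.25·(LQ²/(gh_f))^4.75 + ν·Q^9.4·(L/(gh_f))^5.2]^0.04
LQ²/(gh_f) = 0.1956; L/(gh_f) = 25.38
Term 1 = ε^1.25·(…)^4.75 = 1.89×10^-11; Term 2 = ν·Q^9.4·(…)^5.2 = 3.13×10^-9
D = 0.66·(1.89×10^-11 + 3.13×10^-9)^0.04 = 0.3016 m = 302 mm
Check: V = 1.23 m/s, Re = 2.79×10^5, f = 0.01462, h_f = 8.88 m ≈ 9.56 m ✓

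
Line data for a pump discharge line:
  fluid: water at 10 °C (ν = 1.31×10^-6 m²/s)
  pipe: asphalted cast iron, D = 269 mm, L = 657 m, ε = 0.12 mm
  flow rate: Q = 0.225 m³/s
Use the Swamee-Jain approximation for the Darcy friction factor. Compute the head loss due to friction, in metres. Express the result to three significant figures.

h_f ≈ 33.3 m

V = 4Q/(πD²) = 4·0.225/(π·0.269²) = 3.959 m/s
Re = VD/ν = 3.959·0.269/1.31×10^-6 = 8.13×10^5 → turbulent
ε/D = 0.12/269 = 4.46×10^-4
Swamee-Jain: f = 0.01705
h_f = f(L/D)V²/(2g) = 0.01705·(657/0.269)·3.959²/(2·9.81) = 33.26 m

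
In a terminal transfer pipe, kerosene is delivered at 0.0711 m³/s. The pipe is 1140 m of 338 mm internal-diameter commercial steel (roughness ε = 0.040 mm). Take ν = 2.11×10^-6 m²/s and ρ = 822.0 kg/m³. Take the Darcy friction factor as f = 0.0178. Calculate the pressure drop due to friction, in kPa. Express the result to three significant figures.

Δp ≈ 15.5 kPa

V = 4Q/(πD²) = 4·0.0711/(π·0.338²) = 0.7924 m/s
h_f = f(L/D)V²/(2g) = 0.01780·(1140/0.338)·0.7924²/(2·9.81) = 1.921 m
Δp = ρg·h_f = 822.0·9.81·1.921 = 15.49 kPa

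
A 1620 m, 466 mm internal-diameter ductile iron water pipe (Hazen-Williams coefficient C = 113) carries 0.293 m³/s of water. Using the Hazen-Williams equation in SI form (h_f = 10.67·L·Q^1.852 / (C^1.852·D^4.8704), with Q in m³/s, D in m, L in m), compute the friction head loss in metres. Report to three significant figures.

h_f ≈ 11.6 m

h_f = 10.67·1620·0.293^1.852 / (113^1.852·0.466^4.8704) = 11.56 m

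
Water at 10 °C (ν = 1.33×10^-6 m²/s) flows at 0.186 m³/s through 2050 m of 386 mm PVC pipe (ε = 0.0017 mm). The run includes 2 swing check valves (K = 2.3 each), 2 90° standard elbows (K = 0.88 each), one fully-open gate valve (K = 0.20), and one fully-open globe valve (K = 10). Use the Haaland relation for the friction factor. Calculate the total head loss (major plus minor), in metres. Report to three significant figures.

H_L ≈ 11.2 m

V = 4Q/(πD²) = 1.589 m/s; V²/2g = 0.1288 m
Re = 4.61×10^5, ε/D = 4.40×10^-6 → f = 0.01330 (Haaland)
Major: h_f = f(L/D)·V²/2g = 0.01330·5311·0.1288 = 9.094 m
Minor: ΣK = 16.6; h_m = ΣK·V²/2g = 2.132 m
Total H_L = 9.094 + 2.132 = 11.23 m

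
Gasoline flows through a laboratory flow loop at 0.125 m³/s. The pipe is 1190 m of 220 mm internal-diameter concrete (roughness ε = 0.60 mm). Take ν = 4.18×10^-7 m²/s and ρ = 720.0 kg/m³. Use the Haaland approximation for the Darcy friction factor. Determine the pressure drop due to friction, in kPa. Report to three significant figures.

Δp ≈ 539 kPa

V = 4Q/(πD²) = 4·0.125/(π·0.220²) = 3.288 m/s
Re = VD/ν = 3.288·0.220/4.18×10^-7 = 1.73×10^6 → turbulent
ε/D = 0.60/220 = 0.00273
Haaland: f = 0.02561
h_f = f(L/D)V²/(2g) = 0.02561·(1190/0.220)·3.288²/(2·9.81) = 76.33 m
Δp = ρg·h_f = 720.0·9.81·76.33 = 539.1 kPa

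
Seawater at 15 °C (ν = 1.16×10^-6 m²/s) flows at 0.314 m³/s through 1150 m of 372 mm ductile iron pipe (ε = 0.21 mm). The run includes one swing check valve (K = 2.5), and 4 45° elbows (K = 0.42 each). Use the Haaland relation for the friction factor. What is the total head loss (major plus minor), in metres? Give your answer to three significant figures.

H_L ≈ 25.0 m

V = 4Q/(πD²) = 2.889 m/s; V²/2g = 0.4254 m
Re = 9.26×10^5, ε/D = 5.65×10^-4 → f = 0.01763 (Haaland)
Major: h_f = f(L/D)·V²/2g = 0.01763·3091·0.4254 = 23.19 m
Minor: ΣK = 4.18; h_m = ΣK·V²/2g = 1.778 m
Total H_L = 23.19 + 1.778 = 24.97 m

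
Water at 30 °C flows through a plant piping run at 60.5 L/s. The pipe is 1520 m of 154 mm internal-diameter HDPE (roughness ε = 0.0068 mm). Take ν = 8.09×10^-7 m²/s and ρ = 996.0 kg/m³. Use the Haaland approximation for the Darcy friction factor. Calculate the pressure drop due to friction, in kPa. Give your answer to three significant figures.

V = 4Q/(πD²) = 4·0.0605/(π·0.154²) = 3.248 m/s
Re = VD/ν = 3.248·0.154/8.09×10^-7 = 6.18×10^5 → turbulent
ε/D = 0.0068/154 = 4.42×10^-5
Haaland: f = 0.01320
h_f = f(L/D)V²/(2g) = 0.01320·(1520/0.154)·3.248²/(2·9.81) = 70.04 m
Δp = ρg·h_f = 996.0·9.81·70.04 = 684.4 kPa

Δp ≈ 684 kPa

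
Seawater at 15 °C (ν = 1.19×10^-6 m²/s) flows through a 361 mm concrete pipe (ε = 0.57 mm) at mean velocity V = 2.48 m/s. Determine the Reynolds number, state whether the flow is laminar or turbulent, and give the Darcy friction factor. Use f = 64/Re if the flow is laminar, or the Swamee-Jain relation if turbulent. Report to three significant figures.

Re = VD/ν = 2.480·0.361/1.19×10^-6 = 7.52×10^5
Re > 4000 → turbulent; ε/D = 0.00158
Swamee-Jain: f = 0.02240

Re ≈ 7.52×10^5; turbulent; f ≈ 0.0224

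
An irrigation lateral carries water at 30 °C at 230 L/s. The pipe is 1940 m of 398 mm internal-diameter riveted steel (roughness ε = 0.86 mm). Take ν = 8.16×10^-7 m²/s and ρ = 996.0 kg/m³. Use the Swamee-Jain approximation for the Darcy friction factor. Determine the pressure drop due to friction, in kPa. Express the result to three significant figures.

Δp ≈ 201 kPa

V = 4Q/(πD²) = 4·0.230/(π·0.398²) = 1.849 m/s
Re = VD/ν = 1.849·0.398/8.16×10^-7 = 9.02×10^5 → turbulent
ε/D = 0.86/398 = 0.00216
Swamee-Jain: f = 0.02418
h_f = f(L/D)V²/(2g) = 0.02418·(1940/0.398)·1.849²/(2·9.81) = 20.53 m
Δp = ρg·h_f = 996.0·9.81·20.53 = 200.6 kPa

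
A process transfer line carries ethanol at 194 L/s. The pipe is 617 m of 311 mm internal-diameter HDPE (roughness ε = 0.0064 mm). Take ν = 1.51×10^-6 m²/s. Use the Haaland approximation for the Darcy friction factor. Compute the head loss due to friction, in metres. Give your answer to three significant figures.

h_f ≈ 8.70 m

V = 4Q/(πD²) = 4·0.194/(π·0.311²) = 2.554 m/s
Re = VD/ν = 2.554·0.311/1.51×10^-6 = 5.26×10^5 → turbulent
ε/D = 0.0064/311 = 2.06×10^-5
Haaland: f = 0.01320
h_f = f(L/D)V²/(2g) = 0.01320·(617/0.311)·2.554²/(2·9.81) = 8.703 m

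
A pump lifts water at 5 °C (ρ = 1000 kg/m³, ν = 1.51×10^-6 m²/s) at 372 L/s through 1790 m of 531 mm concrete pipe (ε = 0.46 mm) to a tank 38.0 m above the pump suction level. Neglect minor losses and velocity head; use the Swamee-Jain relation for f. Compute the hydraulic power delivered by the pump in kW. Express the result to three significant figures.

V = 4Q/(πD²) = 1.680 m/s; Re = 5.91×10^5; ε/D = 8.66×10^-4; f = 0.01965
h_f = f(L/D)V²/2g = 9.525 m
Total head H = z + h_f = 38.0 + 9.525 = 47.52 m
P_hyd = ρgQH = 1000·9.81·0.372·47.52 = 173.4 kW

P_hyd ≈ 173 kW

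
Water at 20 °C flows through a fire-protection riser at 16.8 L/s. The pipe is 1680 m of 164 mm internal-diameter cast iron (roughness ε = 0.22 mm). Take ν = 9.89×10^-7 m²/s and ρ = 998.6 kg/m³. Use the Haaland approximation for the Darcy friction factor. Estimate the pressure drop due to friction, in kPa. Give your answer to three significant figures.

V = 4Q/(πD²) = 4·0.0168/(π·0.164²) = 0.7953 m/s
Re = VD/ν = 0.7953·0.164/9.89×10^-7 = 1.32×10^5 → turbulent
ε/D = 0.22/164 = 0.00134
Haaland: f = 0.02266
h_f = f(L/D)V²/(2g) = 0.02266·(1680/0.164)·0.7953²/(2·9.81) = 7.484 m
Δp = ρg·h_f = 998.6·9.81·7.484 = 73.32 kPa

Δp ≈ 73.3 kPa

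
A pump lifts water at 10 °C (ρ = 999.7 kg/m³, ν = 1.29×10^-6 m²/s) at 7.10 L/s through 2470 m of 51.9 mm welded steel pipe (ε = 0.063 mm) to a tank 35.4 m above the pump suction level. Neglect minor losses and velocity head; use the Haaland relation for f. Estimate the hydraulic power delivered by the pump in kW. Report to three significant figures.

P_hyd ≈ 44.7 kW

V = 4Q/(πD²) = 3.356 m/s; Re = 1.35×10^5; ε/D = 0.00121; f = 0.02220
h_f = f(L/D)V²/2g = 606.6 m
Total head H = z + h_f = 35.4 + 606.6 = 642.0 m
P_hyd = ρgQH = 999.7·9.81·0.00710·642.0 = 44.70 kW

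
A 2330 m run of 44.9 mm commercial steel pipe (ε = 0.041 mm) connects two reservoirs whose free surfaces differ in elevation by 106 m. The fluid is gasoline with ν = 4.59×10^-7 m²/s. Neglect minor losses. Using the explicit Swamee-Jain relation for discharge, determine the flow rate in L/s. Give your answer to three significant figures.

Q ≈ 2.17 L/s

Swamee-Jain (Type II): Q = -0.965·√(gD⁵h_f/L)·ln[ε/(3.7D) + √(3.17ν²L/(gD³h_f))]
√(gD⁵h_f/L) = √(9.81·0.0449⁵·106/2330) = 2.854×10^-4
ε/(3.7D) = 2.47×10^-4; √(3.17ν²L/(gD³h_f)) = 1.29×10^-4
Q = -0.965·2.854×10^-4·ln(3.754×10^-4) = 0.002172 m³/s
Check: V = 1.37 m/s, Re = 1.34×10^5, f = 0.02146, h_f = 107 m ≈ 106 m ✓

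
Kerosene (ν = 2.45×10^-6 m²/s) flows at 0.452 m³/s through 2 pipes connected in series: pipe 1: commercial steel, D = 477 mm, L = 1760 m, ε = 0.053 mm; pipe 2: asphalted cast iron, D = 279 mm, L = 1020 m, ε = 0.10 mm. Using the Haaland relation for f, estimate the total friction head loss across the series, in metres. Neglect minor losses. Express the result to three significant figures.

Pipe 1: V = 2.529 m/s, Re = 4.92×10^5, ε/D = 1.11×10^-4, f = 0.01441, h_1 = f(L/D)V²/2g = 17.34 m
Pipe 2: V = 7.393 m/s, Re = 8.42×10^5, ε/D = 3.58×10^-4, f = 0.01621, h_2 = f(L/D)V²/2g = 165.1 m
Series → Q common, losses add: H = Σh = 182.4 m

H ≈ 182 m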